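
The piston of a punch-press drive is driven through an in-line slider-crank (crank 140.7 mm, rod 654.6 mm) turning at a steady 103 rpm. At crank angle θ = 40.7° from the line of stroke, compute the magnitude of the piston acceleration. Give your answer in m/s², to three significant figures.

ω = 2π·103/60 = 10.79 rad/s
x(θ) = r cosθ + √(L² − r² sin²θ); with ω constant, a = ω²·d²x/dθ².
d²x/dθ² = −r cosθ − r²(cos2θ)/√u − r⁴ sin²2θ/(4u^{3/2}),  u = L² − r² sin²θ = 0.420083 m².
Substituting r = 0.1407 m, L = 0.6546 m, θ = 40.7°: d²x/dθ² = -0.11159 m.
a = ω²·d²x/dθ² = (10.79)²·(-0.11159) = -12.982 m/s²;  |a| = 12.982 m/s².

13.0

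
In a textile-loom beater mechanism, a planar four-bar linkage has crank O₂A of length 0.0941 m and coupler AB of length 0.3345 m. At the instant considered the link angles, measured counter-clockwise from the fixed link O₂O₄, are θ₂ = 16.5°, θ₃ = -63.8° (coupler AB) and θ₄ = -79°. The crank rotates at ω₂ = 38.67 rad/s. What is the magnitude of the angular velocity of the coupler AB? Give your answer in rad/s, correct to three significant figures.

41.3

ω₂ = 38.67 rad/s
Differentiating the loop-closure r₂e^{iθ₂}+r₃e^{iθ₃}=r₁+r₄e^{iθ₄} gives r₂ω₂e^{iθ₂}+r₃ω₃e^{iθ₃}=r₄ω₄e^{iθ₄}.
Eliminating the other unknown: ω₃ = r₂ω₂ sin(θ₄−θ₂) / [r₃ sin(θ₃−θ₄)].
Numerator sine = -0.99540; denominator sine = +0.26219.
Result = 0.0941·38.67·(-0.99540) / (0.3345·(+0.26219)) = -41.3 rad/s; magnitude 41.3 rad/s.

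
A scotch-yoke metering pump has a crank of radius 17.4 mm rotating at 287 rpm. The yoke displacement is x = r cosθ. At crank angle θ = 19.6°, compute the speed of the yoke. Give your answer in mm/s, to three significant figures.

ω = 30.05 rad/s (from 287 rpm).
x = r cosθ ⇒ ẋ = −rω sinθ.
|v| = rω|sinθ| = 0.0174·30.05·|sin 19.6°| = 0.17542 m/s = 175.42 mm/s.

175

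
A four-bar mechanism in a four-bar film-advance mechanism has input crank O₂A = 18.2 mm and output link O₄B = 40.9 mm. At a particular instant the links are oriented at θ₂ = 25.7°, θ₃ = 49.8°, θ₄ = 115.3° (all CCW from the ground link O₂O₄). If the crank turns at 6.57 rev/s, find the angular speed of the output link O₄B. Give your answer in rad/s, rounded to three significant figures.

8.24

ω₂ = 41.28 rad/s (from 6.57 rev/s).
Differentiating the loop-closure r₂e^{iθ₂}+r₃e^{iθ₃}=r₁+r₄e^{iθ₄} gives r₂ω₂e^{iθ₂}+r₃ω₃e^{iθ₃}=r₄ω₄e^{iθ₄}.
Eliminating the other unknown: ω₄ = r₂ω₂ sin(θ₂−θ₃) / [r₄ sin(θ₄−θ₃)].
Numerator sine = -0.40833; denominator sine = +0.90996.
Result = 0.0182·41.28·(-0.40833) / (0.0409·(+0.90996)) = -8.2429 rad/s; magnitude 8.2429 rad/s.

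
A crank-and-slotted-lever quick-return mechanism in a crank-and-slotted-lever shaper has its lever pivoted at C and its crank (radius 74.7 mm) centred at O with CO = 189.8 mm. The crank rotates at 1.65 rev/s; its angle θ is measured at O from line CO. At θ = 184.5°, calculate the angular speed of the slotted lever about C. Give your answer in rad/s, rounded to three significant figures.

6.65

ω = 10.37 rad/s (from 1.65 rev/s).
Crank pin A relative to C: A = (d + r cosθ, r sinθ); lever angle φ = atan2(r sinθ, d + r cosθ).
Differentiating tanφ: φ̇ = rω(d cosθ + r)/(d² + r² + 2dr cosθ).
d² + r² + 2dr cosθ = |CA|² = 0.0133354 m²;  d cosθ + r = -0.11451 m.
|ω_lever| = |0.0747·10.37·-0.11451| / 0.0133354 = 6.6503 rad/s.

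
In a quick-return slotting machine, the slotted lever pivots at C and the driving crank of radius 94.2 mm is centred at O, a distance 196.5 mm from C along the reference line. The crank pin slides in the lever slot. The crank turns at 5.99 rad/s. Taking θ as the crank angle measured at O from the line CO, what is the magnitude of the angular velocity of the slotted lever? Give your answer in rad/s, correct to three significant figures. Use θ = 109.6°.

ω = 5.99 rad/s
Crank pin A relative to C: A = (d + r cosθ, r sinθ); lever angle φ = atan2(r sinθ, d + r cosθ).
Differentiating tanφ: φ̇ = rω(d cosθ + r)/(d² + r² + 2dr cosθ).
d² + r² + 2dr cosθ = |CA|² = 0.0350673 m²;  d cosθ + r = +0.028284 m.
|ω_lever| = |0.0942·5.99·+0.028284| / 0.0350673 = 0.45511 rad/s.

0.455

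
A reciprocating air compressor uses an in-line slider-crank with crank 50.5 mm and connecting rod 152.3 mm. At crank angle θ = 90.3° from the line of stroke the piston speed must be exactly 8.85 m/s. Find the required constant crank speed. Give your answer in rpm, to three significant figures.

1680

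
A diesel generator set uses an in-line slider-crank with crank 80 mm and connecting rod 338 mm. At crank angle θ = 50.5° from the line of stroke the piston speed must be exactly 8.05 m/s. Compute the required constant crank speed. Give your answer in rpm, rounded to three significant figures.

For an in-line slider-crank, |v_piston| = rω|sinθ|·[1 + r cosθ/√(L² − r² sin²θ)].
With r = 0.08 m, L = 0.338 m, θ = 50.5°: the bracketed kinematic factor |dx/dθ| = 0.071182 m.
ω = v/|dx/dθ| = 8.05/0.071182 = 113.09 rad/s.
N = 60ω/(2π) = 1079.9 rpm.

1080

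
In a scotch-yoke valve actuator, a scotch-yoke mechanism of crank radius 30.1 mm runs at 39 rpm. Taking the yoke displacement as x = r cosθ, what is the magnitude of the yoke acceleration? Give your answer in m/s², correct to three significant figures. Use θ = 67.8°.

0.190

ω = 4.084 rad/s (from 39 rpm).
x = r cosθ ⇒ ẍ = −rω² cosθ (ω constant).
|a| = rω²|cosθ| = 0.0301·(4.084)²·|cos 67.8°| = 0.1897 m/s².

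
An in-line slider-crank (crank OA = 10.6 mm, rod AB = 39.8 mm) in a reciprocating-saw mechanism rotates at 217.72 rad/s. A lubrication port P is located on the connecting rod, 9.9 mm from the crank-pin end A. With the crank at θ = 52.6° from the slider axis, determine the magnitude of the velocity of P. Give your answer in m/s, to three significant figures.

2.18

ω = 217.7 rad/s.  Crank-pin speed |V_A| = rω = 2.3078 m/s, perpendicular to OA.
Rod angle: sinφ = −(r/L) sinθ ⇒ φ = -12.215°; ω_rod = −rω cosθ/√(L²−r²sin²θ) = -36.035 rad/s.
V_P = V_A + ω_rod × AP, with AP = 0.0099 m along the rod.
Components: V_Px = −rω sinθ − a·ω_rod·sinφ = -1.9089 m/s;  V_Py = rω cosθ + a·ω_rod·cosφ = +1.0531 m/s.
|V_P| = √(V_Px² + V_Py²) = 2.1801 m/s.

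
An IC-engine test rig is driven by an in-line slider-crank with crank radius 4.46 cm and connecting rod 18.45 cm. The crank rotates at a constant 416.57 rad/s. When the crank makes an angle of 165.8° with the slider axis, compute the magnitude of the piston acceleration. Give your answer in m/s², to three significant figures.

ω = 416.6 rad/s
x(θ) = r cosθ + √(L² − r² sin²θ); with ω constant, a = ω²·d²x/dθ².
d²x/dθ² = −r cosθ − r²(cos2θ)/√u − r⁴ sin²2θ/(4u^{3/2}),  u = L² − r² sin²θ = 0.0339206 m².
Substituting r = 0.0446 m, L = 0.1845 m, θ = 165.8°: d²x/dθ² = +0.033701 m.
a = ω²·d²x/dθ² = (416.6)²·(+0.033701) = +5848.1 m/s²;  |a| = 5848.1 m/s².

5850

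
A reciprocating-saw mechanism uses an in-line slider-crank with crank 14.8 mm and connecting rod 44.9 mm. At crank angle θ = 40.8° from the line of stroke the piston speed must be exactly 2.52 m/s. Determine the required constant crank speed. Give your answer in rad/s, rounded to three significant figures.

208

For an in-line slider-crank, |v_piston| = rω|sinθ|·[1 + r cosθ/√(L² − r² sin²θ)].
With r = 0.0148 m, L = 0.0449 m, θ = 40.8°: the bracketed kinematic factor |dx/dθ| = 0.012142 m.
ω = v/|dx/dθ| = 2.52/0.012142 = 207.55 rad/s.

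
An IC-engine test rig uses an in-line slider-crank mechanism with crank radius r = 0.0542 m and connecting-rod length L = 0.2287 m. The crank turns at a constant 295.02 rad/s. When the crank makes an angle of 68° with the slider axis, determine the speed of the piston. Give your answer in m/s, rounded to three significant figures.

16.2

ω = 295 rad/s
For an in-line slider-crank, x = r cosθ + √(L² − r² sin²θ), so v = −rω sinθ·[1 + r cosθ/√(L² − r² sin²θ)].
With r = 0.0542 m, L = 0.2287 m, θ = 68°: √(L² − r² sin²θ) = 0.22311 m.
v = −0.0542·295·0.92718·[1 + 0.0542·0.37461/0.22311] = -16.175 m/s.
|v| = 16.175 m/s.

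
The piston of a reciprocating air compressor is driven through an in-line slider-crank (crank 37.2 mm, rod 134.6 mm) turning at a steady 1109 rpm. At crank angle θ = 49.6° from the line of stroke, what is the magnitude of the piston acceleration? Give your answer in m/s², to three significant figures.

ω = 2π·1109/60 = 116.1 rad/s
x(θ) = r cosθ + √(L² − r² sin²θ); with ω constant, a = ω²·d²x/dθ².
d²x/dθ² = −r cosθ − r²(cos2θ)/√u − r⁴ sin²2θ/(4u^{3/2}),  u = L² − r² sin²θ = 0.0173146 m².
Substituting r = 0.0372 m, L = 0.1346 m, θ = 49.6°: d²x/dθ² = -0.022633 m.
a = ω²·d²x/dθ² = (116.1)²·(-0.022633) = -305.26 m/s²;  |a| = 305.26 m/s².

305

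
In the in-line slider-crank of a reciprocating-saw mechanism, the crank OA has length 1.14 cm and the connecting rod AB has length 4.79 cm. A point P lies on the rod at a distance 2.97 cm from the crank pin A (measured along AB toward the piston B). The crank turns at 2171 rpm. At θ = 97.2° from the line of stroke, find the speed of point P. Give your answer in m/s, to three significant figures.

2.53

ω = 227.3 rad/s.  Crank-pin speed |V_A| = rω = 2.5918 m/s, perpendicular to OA.
Rod angle: sinφ = −(r/L) sinθ ⇒ φ = -13.658°; ω_rod = −rω cosθ/√(L²−r²sin²θ) = +6.9788 rad/s.
V_P = V_A + ω_rod × AP, with AP = 0.0297 m along the rod.
Components: V_Px = −rω sinθ − a·ω_rod·sinφ = -2.5224 m/s;  V_Py = rω cosθ + a·ω_rod·cosφ = -0.12342 m/s.
|V_P| = √(V_Px² + V_Py²) = 2.5254 m/s.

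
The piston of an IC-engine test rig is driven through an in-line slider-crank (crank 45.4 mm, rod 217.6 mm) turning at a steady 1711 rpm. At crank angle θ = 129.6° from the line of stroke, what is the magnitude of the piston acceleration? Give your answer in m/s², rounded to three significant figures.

983

ω = 2π·1711/60 = 179.2 rad/s
x(θ) = r cosθ + √(L² − r² sin²θ); with ω constant, a = ω²·d²x/dθ².
d²x/dθ² = −r cosθ − r²(cos2θ)/√u − r⁴ sin²2θ/(4u^{3/2}),  u = L² − r² sin²θ = 0.0461261 m².
Substituting r = 0.0454 m, L = 0.2176 m, θ = 129.6°: d²x/dθ² = +0.030634 m.
a = ω²·d²x/dθ² = (179.2)²·(+0.030634) = +983.47 m/s²;  |a| = 983.47 m/s².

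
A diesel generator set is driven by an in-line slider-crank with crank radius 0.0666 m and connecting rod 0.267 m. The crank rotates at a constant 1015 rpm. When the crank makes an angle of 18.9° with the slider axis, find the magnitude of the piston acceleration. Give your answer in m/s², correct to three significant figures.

862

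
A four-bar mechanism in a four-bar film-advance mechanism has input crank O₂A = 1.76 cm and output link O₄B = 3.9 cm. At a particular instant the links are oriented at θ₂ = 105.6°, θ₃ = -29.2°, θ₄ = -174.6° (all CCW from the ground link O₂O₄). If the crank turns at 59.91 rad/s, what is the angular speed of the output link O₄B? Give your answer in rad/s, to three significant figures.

ω₂ = 59.91 rad/s
Differentiating the loop-closure r₂e^{iθ₂}+r₃e^{iθ₃}=r₁+r₄e^{iθ₄} gives r₂ω₂e^{iθ₂}+r₃ω₃e^{iθ₃}=r₄ω₄e^{iθ₄}.
Eliminating the other unknown: ω₄ = r₂ω₂ sin(θ₂−θ₃) / [r₄ sin(θ₄−θ₃)].
Numerator sine = +0.70957; denominator sine = -0.56784.
Result = 0.0176·59.91·(+0.70957) / (0.039·(-0.56784)) = -33.784 rad/s; magnitude 33.784 rad/s.

33.8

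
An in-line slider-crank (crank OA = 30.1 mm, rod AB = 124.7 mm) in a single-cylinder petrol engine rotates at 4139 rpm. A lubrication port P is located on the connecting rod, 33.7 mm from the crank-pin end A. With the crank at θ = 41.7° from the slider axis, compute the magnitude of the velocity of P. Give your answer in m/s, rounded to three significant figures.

11.6

ω = 433.4 rad/s.  Crank-pin speed |V_A| = rω = 13.046 m/s, perpendicular to OA.
Rod angle: sinφ = −(r/L) sinθ ⇒ φ = -9.240°; ω_rod = −rω cosθ/√(L²−r²sin²θ) = -79.142 rad/s.
V_P = V_A + ω_rod × AP, with AP = 0.0337 m along the rod.
Components: V_Px = −rω sinθ − a·ω_rod·sinφ = -9.1071 m/s;  V_Py = rω cosθ + a·ω_rod·cosφ = +7.1085 m/s.
|V_P| = √(V_Px² + V_Py²) = 11.553 m/s.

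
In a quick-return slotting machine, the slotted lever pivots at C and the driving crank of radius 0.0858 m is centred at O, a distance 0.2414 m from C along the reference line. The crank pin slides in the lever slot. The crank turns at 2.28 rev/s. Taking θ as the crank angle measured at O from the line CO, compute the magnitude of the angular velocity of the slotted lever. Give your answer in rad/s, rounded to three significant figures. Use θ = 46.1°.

3.30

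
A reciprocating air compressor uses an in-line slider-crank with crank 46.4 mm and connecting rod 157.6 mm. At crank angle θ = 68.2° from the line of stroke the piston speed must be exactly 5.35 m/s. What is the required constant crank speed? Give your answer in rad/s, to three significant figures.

112

For an in-line slider-crank, |v_piston| = rω|sinθ|·[1 + r cosθ/√(L² − r² sin²θ)].
With r = 0.0464 m, L = 0.1576 m, θ = 68.2°: the bracketed kinematic factor |dx/dθ| = 0.047979 m.
ω = v/|dx/dθ| = 5.35/0.047979 = 111.51 rad/s.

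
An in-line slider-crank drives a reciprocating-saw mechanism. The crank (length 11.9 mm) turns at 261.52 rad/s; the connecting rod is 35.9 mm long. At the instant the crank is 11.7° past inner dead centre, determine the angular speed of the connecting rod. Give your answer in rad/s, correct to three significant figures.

85.1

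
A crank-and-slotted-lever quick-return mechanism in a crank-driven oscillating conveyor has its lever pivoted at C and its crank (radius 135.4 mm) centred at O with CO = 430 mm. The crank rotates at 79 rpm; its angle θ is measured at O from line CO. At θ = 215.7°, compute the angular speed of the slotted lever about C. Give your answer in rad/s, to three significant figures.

ω = 8.273 rad/s (from 79 rpm).
Crank pin A relative to C: A = (d + r cosθ, r sinθ); lever angle φ = atan2(r sinθ, d + r cosθ).
Differentiating tanφ: φ̇ = rω(d cosθ + r)/(d² + r² + 2dr cosθ).
d² + r² + 2dr cosθ = |CA|² = 0.108671 m²;  d cosθ + r = -0.2138 m.
|ω_lever| = |0.1354·8.273·-0.2138| / 0.108671 = 2.2037 rad/s.

2.20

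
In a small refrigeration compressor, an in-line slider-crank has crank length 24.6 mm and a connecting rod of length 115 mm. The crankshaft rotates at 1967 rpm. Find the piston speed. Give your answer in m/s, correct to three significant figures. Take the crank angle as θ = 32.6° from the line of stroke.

ω = 2π·1967/60 = 206 rad/s
For an in-line slider-crank, x = r cosθ + √(L² − r² sin²θ), so v = −rω sinθ·[1 + r cosθ/√(L² − r² sin²θ)].
With r = 0.0246 m, L = 0.115 m, θ = 32.6°: √(L² − r² sin²θ) = 0.11423 m.
v = −0.0246·206·0.53877·[1 + 0.0246·0.84245/0.11423] = -3.2253 m/s.
|v| = 3.2253 m/s.

3.23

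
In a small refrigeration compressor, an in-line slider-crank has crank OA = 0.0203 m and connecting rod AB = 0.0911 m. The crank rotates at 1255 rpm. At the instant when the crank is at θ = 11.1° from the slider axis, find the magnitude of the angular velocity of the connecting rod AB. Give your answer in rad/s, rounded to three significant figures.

28.8

ω = 131.4 rad/s (converted from 1255 rpm).
The rod makes angle φ with the slider axis where L sinφ = r sinθ; differentiating, L cosφ·φ̇ = r ω cosθ.
L cosφ = √(L² − r² sin²θ) = 0.091016 m.
|ω_rod| = r ω |cosθ| / √(L² − r² sin²θ) = 0.0203·131.4·0.98129/0.091016 = 28.764 rad/s.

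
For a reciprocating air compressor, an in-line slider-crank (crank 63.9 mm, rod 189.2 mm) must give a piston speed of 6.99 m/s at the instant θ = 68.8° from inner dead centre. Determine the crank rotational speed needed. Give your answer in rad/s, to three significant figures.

104

For an in-line slider-crank, |v_piston| = rω|sinθ|·[1 + r cosθ/√(L² − r² sin²θ)].
With r = 0.0639 m, L = 0.1892 m, θ = 68.8°: the bracketed kinematic factor |dx/dθ| = 0.067242 m.
ω = v/|dx/dθ| = 6.99/0.067242 = 103.95 rad/s.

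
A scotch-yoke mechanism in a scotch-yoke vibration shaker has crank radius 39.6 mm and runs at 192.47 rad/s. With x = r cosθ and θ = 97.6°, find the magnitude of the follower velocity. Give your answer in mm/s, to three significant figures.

ω = 192.5 rad/s
x = r cosθ ⇒ ẋ = −rω sinθ.
|v| = rω|sinθ| = 0.0396·192.5·|sin 97.6°| = 7.5549 m/s = 7554.9 mm/s.

7550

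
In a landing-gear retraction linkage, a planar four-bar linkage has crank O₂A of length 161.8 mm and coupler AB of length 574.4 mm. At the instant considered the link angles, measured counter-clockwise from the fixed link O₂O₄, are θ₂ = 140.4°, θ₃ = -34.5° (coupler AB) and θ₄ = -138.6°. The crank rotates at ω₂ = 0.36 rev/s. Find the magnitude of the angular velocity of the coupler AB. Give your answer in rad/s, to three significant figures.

0.649

ω₂ = 2.262 rad/s (from 0.36 rev/s).
Differentiating the loop-closure r₂e^{iθ₂}+r₃e^{iθ₃}=r₁+r₄e^{iθ₄} gives r₂ω₂e^{iθ₂}+r₃ω₃e^{iθ₃}=r₄ω₄e^{iθ₄}.
Eliminating the other unknown: ω₃ = r₂ω₂ sin(θ₄−θ₂) / [r₃ sin(θ₃−θ₄)].
Numerator sine = +0.98769; denominator sine = +0.96987.
Result = 0.1618·2.262·(+0.98769) / (0.5744·(+0.96987)) = +0.64886 rad/s; magnitude 0.64886 rad/s.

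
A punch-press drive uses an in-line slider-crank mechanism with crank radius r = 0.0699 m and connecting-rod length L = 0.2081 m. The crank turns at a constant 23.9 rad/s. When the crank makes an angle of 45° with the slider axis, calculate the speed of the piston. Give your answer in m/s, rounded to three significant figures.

ω = 23.9 rad/s
For an in-line slider-crank, x = r cosθ + √(L² − r² sin²θ), so v = −rω sinθ·[1 + r cosθ/√(L² − r² sin²θ)].
With r = 0.0699 m, L = 0.2081 m, θ = 45°: √(L² − r² sin²θ) = 0.20215 m.
v = −0.0699·23.9·0.70711·[1 + 0.0699·0.70711/0.20215] = -1.4701 m/s.
|v| = 1.4701 m/s.

1.47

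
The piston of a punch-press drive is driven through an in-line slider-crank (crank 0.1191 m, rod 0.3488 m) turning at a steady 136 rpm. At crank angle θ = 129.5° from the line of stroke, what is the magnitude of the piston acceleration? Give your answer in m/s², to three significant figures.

16.7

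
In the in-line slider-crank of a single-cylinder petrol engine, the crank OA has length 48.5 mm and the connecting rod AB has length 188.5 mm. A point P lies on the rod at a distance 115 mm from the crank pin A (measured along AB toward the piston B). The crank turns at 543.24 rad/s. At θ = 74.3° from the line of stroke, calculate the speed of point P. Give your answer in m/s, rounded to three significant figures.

ω = 543.2 rad/s.  Crank-pin speed |V_A| = rω = 26.347 m/s, perpendicular to OA.
Rod angle: sinφ = −(r/L) sinθ ⇒ φ = -14.341°; ω_rod = −rω cosθ/√(L²−r²sin²θ) = -39.039 rad/s.
V_P = V_A + ω_rod × AP, with AP = 0.115 m along the rod.
Components: V_Px = −rω sinθ − a·ω_rod·sinφ = -26.476 m/s;  V_Py = rω cosθ + a·ω_rod·cosφ = +2.78 m/s.
|V_P| = √(V_Px² + V_Py²) = 26.622 m/s.

26.6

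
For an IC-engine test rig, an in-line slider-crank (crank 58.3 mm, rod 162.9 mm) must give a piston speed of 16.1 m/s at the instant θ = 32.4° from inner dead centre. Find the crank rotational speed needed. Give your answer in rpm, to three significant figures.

For an in-line slider-crank, |v_piston| = rω|sinθ|·[1 + r cosθ/√(L² − r² sin²θ)].
With r = 0.0583 m, L = 0.1629 m, θ = 32.4°: the bracketed kinematic factor |dx/dθ| = 0.040857 m.
ω = v/|dx/dθ| = 16.1/0.040857 = 394.06 rad/s.
N = 60ω/(2π) = 3763 rpm.

3760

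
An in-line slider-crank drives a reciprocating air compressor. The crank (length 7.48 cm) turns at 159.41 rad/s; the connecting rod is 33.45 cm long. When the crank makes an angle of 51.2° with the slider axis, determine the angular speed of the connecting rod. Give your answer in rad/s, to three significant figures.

22.7

ω = 159.4 rad/s
The rod makes angle φ with the slider axis where L sinφ = r sinθ; differentiating, L cosφ·φ̇ = r ω cosθ.
L cosφ = √(L² − r² sin²θ) = 0.32938 m.
|ω_rod| = r ω |cosθ| / √(L² − r² sin²θ) = 0.0748·159.4·0.62660/0.32938 = 22.684 rad/s.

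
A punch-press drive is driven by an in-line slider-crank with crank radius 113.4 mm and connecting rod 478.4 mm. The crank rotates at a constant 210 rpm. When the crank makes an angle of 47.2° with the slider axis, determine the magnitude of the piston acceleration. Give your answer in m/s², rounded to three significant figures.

36.4

ω = 2π·210/60 = 21.99 rad/s
x(θ) = r cosθ + √(L² − r² sin²θ); with ω constant, a = ω²·d²x/dθ².
d²x/dθ² = −r cosθ − r²(cos2θ)/√u − r⁴ sin²2θ/(4u^{3/2}),  u = L² − r² sin²θ = 0.221943 m².
Substituting r = 0.1134 m, L = 0.4784 m, θ = 47.2°: d²x/dθ² = -0.075348 m.
a = ω²·d²x/dθ² = (21.99)²·(-0.075348) = -36.439 m/s²;  |a| = 36.439 m/s².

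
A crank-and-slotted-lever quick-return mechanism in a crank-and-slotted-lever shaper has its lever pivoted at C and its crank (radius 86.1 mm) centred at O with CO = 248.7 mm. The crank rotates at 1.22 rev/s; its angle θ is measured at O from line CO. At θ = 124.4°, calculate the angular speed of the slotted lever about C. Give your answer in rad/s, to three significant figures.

0.797

ω = 7.665 rad/s (from 1.22 rev/s).
Crank pin A relative to C: A = (d + r cosθ, r sinθ); lever angle φ = atan2(r sinθ, d + r cosθ).
Differentiating tanφ: φ̇ = rω(d cosθ + r)/(d² + r² + 2dr cosθ).
d² + r² + 2dr cosθ = |CA|² = 0.0450695 m²;  d cosθ + r = -0.054407 m.
|ω_lever| = |0.0861·7.665·-0.054407| / 0.0450695 = 0.79674 rad/s.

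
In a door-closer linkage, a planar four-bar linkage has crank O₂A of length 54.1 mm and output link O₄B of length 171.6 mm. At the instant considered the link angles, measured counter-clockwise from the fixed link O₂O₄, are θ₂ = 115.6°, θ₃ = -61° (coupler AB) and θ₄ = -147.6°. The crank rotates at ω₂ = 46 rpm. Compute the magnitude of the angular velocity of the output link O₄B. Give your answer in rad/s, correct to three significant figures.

0.0902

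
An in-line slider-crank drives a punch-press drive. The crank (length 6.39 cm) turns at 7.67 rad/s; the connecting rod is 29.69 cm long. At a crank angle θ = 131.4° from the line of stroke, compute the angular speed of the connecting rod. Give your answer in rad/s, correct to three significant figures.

1.11

ω = 7.67 rad/s
The rod makes angle φ with the slider axis where L sinφ = r sinθ; differentiating, L cosφ·φ̇ = r ω cosθ.
L cosφ = √(L² − r² sin²θ) = 0.29301 m.
|ω_rod| = r ω |cosθ| / √(L² − r² sin²θ) = 0.0639·7.67·0.66131/0.29301 = 1.1062 rad/s.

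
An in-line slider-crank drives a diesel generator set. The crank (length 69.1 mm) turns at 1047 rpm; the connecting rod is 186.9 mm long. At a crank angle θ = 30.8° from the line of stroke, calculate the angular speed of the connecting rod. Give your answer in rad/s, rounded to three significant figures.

ω = 109.6 rad/s (converted from 1047 rpm).
The rod makes angle φ with the slider axis where L sinφ = r sinθ; differentiating, L cosφ·φ̇ = r ω cosθ.
L cosφ = √(L² − r² sin²θ) = 0.18352 m.
|ω_rod| = r ω |cosθ| / √(L² − r² sin²θ) = 0.0691·109.6·0.85896/0.18352 = 35.46 rad/s.

35.5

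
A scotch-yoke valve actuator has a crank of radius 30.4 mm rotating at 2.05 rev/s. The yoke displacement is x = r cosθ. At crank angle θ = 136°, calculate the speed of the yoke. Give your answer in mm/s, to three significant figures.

272

ω = 12.88 rad/s (from 2.05 rev/s).
x = r cosθ ⇒ ẋ = −rω sinθ.
|v| = rω|sinθ| = 0.0304·12.88·|sin 136°| = 0.27201 m/s = 272.01 mm/s.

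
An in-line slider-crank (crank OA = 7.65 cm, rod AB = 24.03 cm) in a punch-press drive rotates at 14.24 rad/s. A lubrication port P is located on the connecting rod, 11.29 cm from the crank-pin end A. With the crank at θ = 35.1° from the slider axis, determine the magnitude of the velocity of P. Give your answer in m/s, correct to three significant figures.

0.848

ω = 14.24 rad/s.  Crank-pin speed |V_A| = rω = 1.0894 m/s, perpendicular to OA.
Rod angle: sinφ = −(r/L) sinθ ⇒ φ = -10.548°; ω_rod = −rω cosθ/√(L²−r²sin²θ) = -3.7727 rad/s.
V_P = V_A + ω_rod × AP, with AP = 0.1129 m along the rod.
Components: V_Px = −rω sinθ − a·ω_rod·sinφ = -0.70436 m/s;  V_Py = rω cosθ + a·ω_rod·cosφ = +0.47252 m/s.
|V_P| = √(V_Px² + V_Py²) = 0.84817 m/s.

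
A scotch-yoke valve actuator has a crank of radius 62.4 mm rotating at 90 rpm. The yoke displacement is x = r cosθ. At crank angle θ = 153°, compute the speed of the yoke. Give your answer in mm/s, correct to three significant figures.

ω = 9.425 rad/s (from 90 rpm).
x = r cosθ ⇒ ẋ = −rω sinθ.
|v| = rω|sinθ| = 0.0624·9.425·|sin 153°| = 0.26699 m/s = 266.99 mm/s.

267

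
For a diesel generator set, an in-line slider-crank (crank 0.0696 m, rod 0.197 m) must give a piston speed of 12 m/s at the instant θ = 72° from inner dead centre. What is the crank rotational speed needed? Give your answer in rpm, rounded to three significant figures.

For an in-line slider-crank, |v_piston| = rω|sinθ|·[1 + r cosθ/√(L² − r² sin²θ)].
With r = 0.0696 m, L = 0.197 m, θ = 72°: the bracketed kinematic factor |dx/dθ| = 0.073866 m.
ω = v/|dx/dθ| = 12/0.073866 = 162.46 rad/s.
N = 60ω/(2π) = 1551.3 rpm.

1550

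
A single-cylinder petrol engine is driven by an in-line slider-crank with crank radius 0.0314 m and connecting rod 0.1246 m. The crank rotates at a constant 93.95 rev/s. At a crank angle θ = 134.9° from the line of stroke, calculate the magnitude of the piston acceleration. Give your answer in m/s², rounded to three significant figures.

7690

ω = 2π·94 = 590.3 rad/s
x(θ) = r cosθ + √(L² − r² sin²θ); with ω constant, a = ω²·d²x/dθ².
d²x/dθ² = −r cosθ − r²(cos2θ)/√u − r⁴ sin²2θ/(4u^{3/2}),  u = L² − r² sin²θ = 0.0150305 m².
Substituting r = 0.0314 m, L = 0.1246 m, θ = 134.9°: d²x/dθ² = +0.022061 m.
a = ω²·d²x/dθ² = (590.3)²·(+0.022061) = +7687.2 m/s²;  |a| = 7687.2 m/s².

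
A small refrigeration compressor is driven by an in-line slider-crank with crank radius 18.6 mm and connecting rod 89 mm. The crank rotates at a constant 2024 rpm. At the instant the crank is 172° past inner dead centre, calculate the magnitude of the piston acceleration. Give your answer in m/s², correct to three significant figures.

ω = 2π·2024/60 = 212 rad/s
x(θ) = r cosθ + √(L² − r² sin²θ); with ω constant, a = ω²·d²x/dθ².
d²x/dθ² = −r cosθ − r²(cos2θ)/√u − r⁴ sin²2θ/(4u^{3/2}),  u = L² − r² sin²θ = 0.0079143 m².
Substituting r = 0.0186 m, L = 0.089 m, θ = 172°: d²x/dθ² = +0.014678 m.
a = ω²·d²x/dθ² = (212)²·(+0.014678) = +659.37 m/s²;  |a| = 659.37 m/s².

659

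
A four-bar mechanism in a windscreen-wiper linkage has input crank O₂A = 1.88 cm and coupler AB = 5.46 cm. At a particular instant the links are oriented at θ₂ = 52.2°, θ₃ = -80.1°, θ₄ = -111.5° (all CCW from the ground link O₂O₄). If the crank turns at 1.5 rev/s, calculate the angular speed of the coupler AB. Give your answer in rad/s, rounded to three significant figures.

1.75

ω₂ = 9.425 rad/s (from 1.5 rev/s).
Differentiating the loop-closure r₂e^{iθ₂}+r₃e^{iθ₃}=r₁+r₄e^{iθ₄} gives r₂ω₂e^{iθ₂}+r₃ω₃e^{iθ₃}=r₄ω₄e^{iθ₄}.
Eliminating the other unknown: ω₃ = r₂ω₂ sin(θ₄−θ₂) / [r₃ sin(θ₃−θ₄)].
Numerator sine = -0.28067; denominator sine = +0.52101.
Result = 0.0188·9.425·(-0.28067) / (0.0546·(+0.52101)) = -1.7482 rad/s; magnitude 1.7482 rad/s.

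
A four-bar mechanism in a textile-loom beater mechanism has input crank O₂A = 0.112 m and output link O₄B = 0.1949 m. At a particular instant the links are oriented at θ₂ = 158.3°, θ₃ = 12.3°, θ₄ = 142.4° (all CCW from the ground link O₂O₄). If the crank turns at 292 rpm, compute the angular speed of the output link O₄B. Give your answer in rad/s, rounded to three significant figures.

12.8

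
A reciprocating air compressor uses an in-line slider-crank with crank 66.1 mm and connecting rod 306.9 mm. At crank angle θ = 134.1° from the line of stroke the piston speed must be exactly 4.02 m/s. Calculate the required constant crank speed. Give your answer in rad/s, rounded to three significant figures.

For an in-line slider-crank, |v_piston| = rω|sinθ|·[1 + r cosθ/√(L² − r² sin²θ)].
With r = 0.0661 m, L = 0.3069 m, θ = 134.1°: the bracketed kinematic factor |dx/dθ| = 0.040267 m.
ω = v/|dx/dθ| = 4.02/0.040267 = 99.834 rad/s.

99.8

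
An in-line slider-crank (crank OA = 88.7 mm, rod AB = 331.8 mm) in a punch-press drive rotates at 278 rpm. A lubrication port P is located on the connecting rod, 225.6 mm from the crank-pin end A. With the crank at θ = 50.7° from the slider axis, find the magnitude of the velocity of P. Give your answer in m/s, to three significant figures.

ω = 29.11 rad/s.  Crank-pin speed |V_A| = rω = 2.5822 m/s, perpendicular to OA.
Rod angle: sinφ = −(r/L) sinθ ⇒ φ = -11.939°; ω_rod = −rω cosθ/√(L²−r²sin²θ) = -5.0383 rad/s.
V_P = V_A + ω_rod × AP, with AP = 0.2256 m along the rod.
Components: V_Px = −rω sinθ − a·ω_rod·sinφ = -2.2334 m/s;  V_Py = rω cosθ + a·ω_rod·cosφ = +0.52349 m/s.
|V_P| = √(V_Px² + V_Py²) = 2.2939 m/s.

2.29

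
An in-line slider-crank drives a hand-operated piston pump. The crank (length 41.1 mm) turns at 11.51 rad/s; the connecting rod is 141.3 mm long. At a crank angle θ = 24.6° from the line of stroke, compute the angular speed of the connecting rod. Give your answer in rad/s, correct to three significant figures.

ω = 11.51 rad/s
The rod makes angle φ with the slider axis where L sinφ = r sinθ; differentiating, L cosφ·φ̇ = r ω cosθ.
L cosφ = √(L² − r² sin²θ) = 0.14026 m.
|ω_rod| = r ω |cosθ| / √(L² − r² sin²θ) = 0.0411·11.51·0.90924/0.14026 = 3.0666 rad/s.

3.07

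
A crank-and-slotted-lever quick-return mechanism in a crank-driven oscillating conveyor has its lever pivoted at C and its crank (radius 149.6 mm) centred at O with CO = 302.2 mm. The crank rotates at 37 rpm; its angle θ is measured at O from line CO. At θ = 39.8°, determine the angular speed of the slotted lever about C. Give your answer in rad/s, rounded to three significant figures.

ω = 3.875 rad/s (from 37 rpm).
Crank pin A relative to C: A = (d + r cosθ, r sinθ); lever angle φ = atan2(r sinθ, d + r cosθ).
Differentiating tanφ: φ̇ = rω(d cosθ + r)/(d² + r² + 2dr cosθ).
d² + r² + 2dr cosθ = |CA|² = 0.183172 m²;  d cosθ + r = +0.38178 m.
|ω_lever| = |0.1496·3.875·+0.38178| / 0.183172 = 1.2081 rad/s.

1.21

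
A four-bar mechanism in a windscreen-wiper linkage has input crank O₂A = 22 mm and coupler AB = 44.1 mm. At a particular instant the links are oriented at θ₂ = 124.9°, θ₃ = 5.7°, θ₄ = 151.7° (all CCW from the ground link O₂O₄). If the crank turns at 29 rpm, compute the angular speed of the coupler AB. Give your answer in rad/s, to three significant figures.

1.22

ω₂ = 3.037 rad/s (from 29 rpm).
Differentiating the loop-closure r₂e^{iθ₂}+r₃e^{iθ₃}=r₁+r₄e^{iθ₄} gives r₂ω₂e^{iθ₂}+r₃ω₃e^{iθ₃}=r₄ω₄e^{iθ₄}.
Eliminating the other unknown: ω₃ = r₂ω₂ sin(θ₄−θ₂) / [r₃ sin(θ₃−θ₄)].
Numerator sine = +0.45088; denominator sine = -0.55919.
Result = 0.022·3.037·(+0.45088) / (0.0441·(-0.55919)) = -1.2215 rad/s; magnitude 1.2215 rad/s.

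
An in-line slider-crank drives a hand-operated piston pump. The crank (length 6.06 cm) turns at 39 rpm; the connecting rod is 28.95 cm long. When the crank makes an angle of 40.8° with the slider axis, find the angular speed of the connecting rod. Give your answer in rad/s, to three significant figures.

0.653

ω = 4.084 rad/s (converted from 39 rpm).
The rod makes angle φ with the slider axis where L sinφ = r sinθ; differentiating, L cosφ·φ̇ = r ω cosθ.
L cosφ = √(L² − r² sin²θ) = 0.28678 m.
|ω_rod| = r ω |cosθ| / √(L² − r² sin²θ) = 0.0606·4.084·0.75700/0.28678 = 0.6533 rad/s.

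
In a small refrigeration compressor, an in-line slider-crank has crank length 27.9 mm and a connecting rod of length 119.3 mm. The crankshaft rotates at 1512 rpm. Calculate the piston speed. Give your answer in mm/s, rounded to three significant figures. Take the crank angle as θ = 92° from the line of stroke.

ω = 2π·1512/60 = 158.3 rad/s
For an in-line slider-crank, x = r cosθ + √(L² − r² sin²θ), so v = −rω sinθ·[1 + r cosθ/√(L² − r² sin²θ)].
With r = 0.0279 m, L = 0.1193 m, θ = 92°: √(L² − r² sin²θ) = 0.116 m.
v = −0.0279·158.3·0.99939·[1 + 0.0279·-0.03490/0.116] = -4.3778 m/s.
|v| = 4.3778 m/s = 4377.8 mm/s.

4380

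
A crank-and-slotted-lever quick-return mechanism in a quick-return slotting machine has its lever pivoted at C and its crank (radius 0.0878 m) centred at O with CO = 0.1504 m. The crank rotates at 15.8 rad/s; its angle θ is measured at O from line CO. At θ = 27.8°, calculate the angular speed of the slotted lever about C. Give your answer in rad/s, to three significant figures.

5.71

ω = 15.8 rad/s
Crank pin A relative to C: A = (d + r cosθ, r sinθ); lever angle φ = atan2(r sinθ, d + r cosθ).
Differentiating tanφ: φ̇ = rω(d cosθ + r)/(d² + r² + 2dr cosθ).
d² + r² + 2dr cosθ = |CA|² = 0.053691 m²;  d cosθ + r = +0.22084 m.
|ω_lever| = |0.0878·15.8·+0.22084| / 0.053691 = 5.706 rad/s.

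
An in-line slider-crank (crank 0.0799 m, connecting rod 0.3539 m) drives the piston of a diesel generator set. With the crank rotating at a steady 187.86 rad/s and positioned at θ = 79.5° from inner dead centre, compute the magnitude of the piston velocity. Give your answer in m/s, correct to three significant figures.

ω = 187.9 rad/s
For an in-line slider-crank, x = r cosθ + √(L² − r² sin²θ), so v = −rω sinθ·[1 + r cosθ/√(L² − r² sin²θ)].
With r = 0.0799 m, L = 0.3539 m, θ = 79.5°: √(L² − r² sin²θ) = 0.34507 m.
v = −0.0799·187.9·0.98325·[1 + 0.0799·0.18224/0.34507] = -15.381 m/s.
|v| = 15.381 m/s.

15.4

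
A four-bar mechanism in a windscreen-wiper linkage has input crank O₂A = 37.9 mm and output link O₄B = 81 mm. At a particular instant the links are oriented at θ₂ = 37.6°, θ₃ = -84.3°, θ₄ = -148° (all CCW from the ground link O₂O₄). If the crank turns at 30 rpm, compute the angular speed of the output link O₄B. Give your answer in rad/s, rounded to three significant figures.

1.39

ω₂ = 3.142 rad/s (from 30 rpm).
Differentiating the loop-closure r₂e^{iθ₂}+r₃e^{iθ₃}=r₁+r₄e^{iθ₄} gives r₂ω₂e^{iθ₂}+r₃ω₃e^{iθ₃}=r₄ω₄e^{iθ₄}.
Eliminating the other unknown: ω₄ = r₂ω₂ sin(θ₂−θ₃) / [r₄ sin(θ₄−θ₃)].
Numerator sine = +0.84897; denominator sine = -0.89649.
Result = 0.0379·3.142·(+0.84897) / (0.081·(-0.89649)) = -1.392 rad/s; magnitude 1.392 rad/s.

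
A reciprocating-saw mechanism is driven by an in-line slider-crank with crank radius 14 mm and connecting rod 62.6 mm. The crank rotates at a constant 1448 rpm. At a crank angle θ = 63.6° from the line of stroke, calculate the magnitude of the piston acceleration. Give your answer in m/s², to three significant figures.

ω = 2π·1448/60 = 151.6 rad/s
x(θ) = r cosθ + √(L² − r² sin²θ); with ω constant, a = ω²·d²x/dθ².
d²x/dθ² = −r cosθ − r²(cos2θ)/√u − r⁴ sin²2θ/(4u^{3/2}),  u = L² − r² sin²θ = 0.00376151 m².
Substituting r = 0.014 m, L = 0.0626 m, θ = 63.6°: d²x/dθ² = -0.0043191 m.
a = ω²·d²x/dθ² = (151.6)²·(-0.0043191) = -99.31 m/s²;  |a| = 99.31 m/s².

99.3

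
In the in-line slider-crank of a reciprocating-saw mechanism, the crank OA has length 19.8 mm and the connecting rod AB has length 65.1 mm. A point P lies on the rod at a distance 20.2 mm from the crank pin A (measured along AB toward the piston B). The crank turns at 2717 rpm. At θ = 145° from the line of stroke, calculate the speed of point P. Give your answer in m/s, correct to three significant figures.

4.36

ω = 284.5 rad/s.  Crank-pin speed |V_A| = rω = 5.6336 m/s, perpendicular to OA.
Rod angle: sinφ = −(r/L) sinθ ⇒ φ = -10.047°; ω_rod = −rω cosθ/√(L²−r²sin²θ) = +71.991 rad/s.
V_P = V_A + ω_rod × AP, with AP = 0.0202 m along the rod.
Components: V_Px = −rω sinθ − a·ω_rod·sinφ = -2.9776 m/s;  V_Py = rω cosθ + a·ω_rod·cosφ = -3.1828 m/s.
|V_P| = √(V_Px² + V_Py²) = 4.3585 m/s.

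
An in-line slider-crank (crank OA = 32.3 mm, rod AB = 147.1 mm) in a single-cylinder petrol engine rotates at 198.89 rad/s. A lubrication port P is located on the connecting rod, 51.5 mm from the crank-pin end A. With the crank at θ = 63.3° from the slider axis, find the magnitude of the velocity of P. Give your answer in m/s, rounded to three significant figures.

ω = 198.9 rad/s.  Crank-pin speed |V_A| = rω = 6.4241 m/s, perpendicular to OA.
Rod angle: sinφ = −(r/L) sinθ ⇒ φ = -11.313°; ω_rod = −rω cosθ/√(L²−r²sin²θ) = -20.011 rad/s.
V_P = V_A + ω_rod × AP, with AP = 0.0515 m along the rod.
Components: V_Px = −rω sinθ − a·ω_rod·sinφ = -5.9413 m/s;  V_Py = rω cosθ + a·ω_rod·cosφ = +1.8759 m/s.
|V_P| = √(V_Px² + V_Py²) = 6.2304 m/s.

6.23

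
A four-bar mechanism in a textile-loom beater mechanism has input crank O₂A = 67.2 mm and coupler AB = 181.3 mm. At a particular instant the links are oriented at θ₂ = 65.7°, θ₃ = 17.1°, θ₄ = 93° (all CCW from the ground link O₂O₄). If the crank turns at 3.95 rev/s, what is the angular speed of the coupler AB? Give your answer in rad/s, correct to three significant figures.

4.35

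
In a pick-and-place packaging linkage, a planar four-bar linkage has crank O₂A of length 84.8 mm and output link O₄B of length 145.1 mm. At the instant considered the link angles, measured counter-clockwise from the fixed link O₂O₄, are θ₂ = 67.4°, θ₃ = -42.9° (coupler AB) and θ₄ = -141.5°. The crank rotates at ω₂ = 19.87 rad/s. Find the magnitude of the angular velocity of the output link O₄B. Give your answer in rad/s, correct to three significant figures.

11.0

ω₂ = 19.87 rad/s
Differentiating the loop-closure r₂e^{iθ₂}+r₃e^{iθ₃}=r₁+r₄e^{iθ₄} gives r₂ω₂e^{iθ₂}+r₃ω₃e^{iθ₃}=r₄ω₄e^{iθ₄}.
Eliminating the other unknown: ω₄ = r₂ω₂ sin(θ₂−θ₃) / [r₄ sin(θ₄−θ₃)].
Numerator sine = +0.93789; denominator sine = -0.98876.
Result = 0.0848·19.87·(+0.93789) / (0.1451·(-0.98876)) = -11.015 rad/s; magnitude 11.015 rad/s.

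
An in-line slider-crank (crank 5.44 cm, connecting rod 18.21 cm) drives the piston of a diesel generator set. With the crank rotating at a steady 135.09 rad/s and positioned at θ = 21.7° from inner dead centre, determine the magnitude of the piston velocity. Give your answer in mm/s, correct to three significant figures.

3480

ω = 135.1 rad/s
For an in-line slider-crank, x = r cosθ + √(L² − r² sin²θ), so v = −rω sinθ·[1 + r cosθ/√(L² − r² sin²θ)].
With r = 0.0544 m, L = 0.1821 m, θ = 21.7°: √(L² − r² sin²θ) = 0.18099 m.
v = −0.0544·135.1·0.36975·[1 + 0.0544·0.92913/0.18099] = -3.4761 m/s.
|v| = 3.4761 m/s = 3476.1 mm/s.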